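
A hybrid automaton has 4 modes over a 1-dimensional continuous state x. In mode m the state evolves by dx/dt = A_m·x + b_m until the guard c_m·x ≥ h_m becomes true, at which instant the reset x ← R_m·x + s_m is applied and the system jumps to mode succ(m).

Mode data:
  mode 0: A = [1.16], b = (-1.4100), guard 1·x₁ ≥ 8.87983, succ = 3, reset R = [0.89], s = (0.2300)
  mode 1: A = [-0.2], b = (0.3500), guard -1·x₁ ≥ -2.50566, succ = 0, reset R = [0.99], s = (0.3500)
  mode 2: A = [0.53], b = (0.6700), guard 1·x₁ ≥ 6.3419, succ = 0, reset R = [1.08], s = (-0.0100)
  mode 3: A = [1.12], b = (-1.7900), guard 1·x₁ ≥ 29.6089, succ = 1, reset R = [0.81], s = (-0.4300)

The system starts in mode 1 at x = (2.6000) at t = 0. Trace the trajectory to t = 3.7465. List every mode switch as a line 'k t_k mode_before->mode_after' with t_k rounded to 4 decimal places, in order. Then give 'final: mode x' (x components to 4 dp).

1 0.5882 1->0
2 1.9306 0->3
3 3.2301 3->1
final: 1 21.4139

Mode 1: guard c·x = -2.5057 hit at Δt = 0.5882 (t = 0.5882), x⁻ = (2.5057) → reset → x⁺ = (2.8306), jump to mode 0
Mode 0: guard c·x = 8.8798 hit at Δt = 1.3424 (t = 1.9306), x⁻ = (8.8798) → reset → x⁺ = (8.1330), jump to mode 3
Mode 3: guard c·x = 29.6089 hit at Δt = 1.2995 (t = 3.2301), x⁻ = (29.6089) → reset → x⁺ = (23.5532), jump to mode 1
Mode 1: flow for 0.5164 to horizon, guard not reached → x = (21.4139)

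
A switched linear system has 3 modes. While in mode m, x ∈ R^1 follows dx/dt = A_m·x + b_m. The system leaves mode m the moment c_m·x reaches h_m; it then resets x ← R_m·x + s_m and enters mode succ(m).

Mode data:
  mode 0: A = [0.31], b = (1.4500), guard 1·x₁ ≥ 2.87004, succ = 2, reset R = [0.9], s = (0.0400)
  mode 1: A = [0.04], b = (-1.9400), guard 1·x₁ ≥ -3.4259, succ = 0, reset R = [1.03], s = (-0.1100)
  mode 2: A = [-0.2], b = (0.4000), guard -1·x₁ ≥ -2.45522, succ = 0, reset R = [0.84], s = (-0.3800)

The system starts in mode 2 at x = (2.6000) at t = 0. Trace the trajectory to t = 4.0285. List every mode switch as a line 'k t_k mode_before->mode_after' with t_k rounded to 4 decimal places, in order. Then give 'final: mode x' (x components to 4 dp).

1 1.3807 2->0
2 1.9330 0->2
3 3.5022 2->0
final: 0 2.8095

Mode 2: guard c·x = -2.4552 hit at Δt = 1.3807 (t = 1.3807), x⁻ = (2.4552) → reset → x⁺ = (1.6824), jump to mode 0
Mode 0: guard c·x = 2.8700 hit at Δt = 0.5523 (t = 1.9330), x⁻ = (2.8700) → reset → x⁺ = (2.6230), jump to mode 2
Mode 2: guard c·x = -2.4552 hit at Δt = 1.5691 (t = 3.5022), x⁻ = (2.4552) → reset → x⁺ = (1.6824), jump to mode 0
Mode 0: flow for 0.5263 to horizon, guard not reached → x = (2.8095)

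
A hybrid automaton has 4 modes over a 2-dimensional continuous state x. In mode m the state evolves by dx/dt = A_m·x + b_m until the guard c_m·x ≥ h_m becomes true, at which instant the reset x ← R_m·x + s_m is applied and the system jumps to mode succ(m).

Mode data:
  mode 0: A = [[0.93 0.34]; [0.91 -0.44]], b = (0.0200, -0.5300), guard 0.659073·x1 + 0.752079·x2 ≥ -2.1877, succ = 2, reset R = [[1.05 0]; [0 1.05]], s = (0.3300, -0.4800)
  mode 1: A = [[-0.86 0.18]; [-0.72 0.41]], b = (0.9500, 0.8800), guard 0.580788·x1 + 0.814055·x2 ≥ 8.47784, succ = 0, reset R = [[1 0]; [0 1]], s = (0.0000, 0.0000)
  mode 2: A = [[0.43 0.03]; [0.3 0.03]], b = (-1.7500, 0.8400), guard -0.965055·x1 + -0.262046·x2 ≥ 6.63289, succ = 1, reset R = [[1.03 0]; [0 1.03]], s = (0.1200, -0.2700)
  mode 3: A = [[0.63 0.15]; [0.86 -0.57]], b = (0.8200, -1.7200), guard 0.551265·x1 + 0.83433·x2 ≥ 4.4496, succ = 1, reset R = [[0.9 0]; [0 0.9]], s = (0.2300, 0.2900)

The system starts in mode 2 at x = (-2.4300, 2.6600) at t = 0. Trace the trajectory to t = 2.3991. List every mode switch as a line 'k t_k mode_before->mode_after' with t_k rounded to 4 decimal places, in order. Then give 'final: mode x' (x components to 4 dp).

1 1.3520 2->1
final: 1 -1.7090 8.1234

Mode 2: guard c·x = 6.6329 hit at Δt = 1.3520 (t = 1.3520), x⁻ = (-7.4158, 1.9986) → reset → x⁺ = (-7.5182, 1.7885), jump to mode 1
Mode 1: flow for 1.0471 to horizon, guard not reached → x = (-1.7090, 8.1234)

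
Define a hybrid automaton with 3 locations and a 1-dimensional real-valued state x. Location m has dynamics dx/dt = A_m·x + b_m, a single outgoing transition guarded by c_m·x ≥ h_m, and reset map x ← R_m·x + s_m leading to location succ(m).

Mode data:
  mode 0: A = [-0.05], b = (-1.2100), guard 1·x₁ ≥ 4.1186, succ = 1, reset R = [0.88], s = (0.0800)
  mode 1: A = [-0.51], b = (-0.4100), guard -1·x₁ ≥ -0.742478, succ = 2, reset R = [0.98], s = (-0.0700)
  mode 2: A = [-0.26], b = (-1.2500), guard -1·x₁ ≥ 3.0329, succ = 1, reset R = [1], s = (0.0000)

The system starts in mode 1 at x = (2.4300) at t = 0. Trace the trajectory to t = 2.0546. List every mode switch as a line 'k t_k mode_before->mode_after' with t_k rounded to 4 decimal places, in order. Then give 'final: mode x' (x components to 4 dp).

Mode 1: guard c·x = -0.7425 hit at Δt = 1.4466 (t = 1.4466), x⁻ = (0.7425) → reset → x⁺ = (0.6576), jump to mode 2
Mode 2: flow for 0.6080 to horizon, guard not reached → x = (-0.1415)

1 1.4466 1->2
final: 2 -0.1415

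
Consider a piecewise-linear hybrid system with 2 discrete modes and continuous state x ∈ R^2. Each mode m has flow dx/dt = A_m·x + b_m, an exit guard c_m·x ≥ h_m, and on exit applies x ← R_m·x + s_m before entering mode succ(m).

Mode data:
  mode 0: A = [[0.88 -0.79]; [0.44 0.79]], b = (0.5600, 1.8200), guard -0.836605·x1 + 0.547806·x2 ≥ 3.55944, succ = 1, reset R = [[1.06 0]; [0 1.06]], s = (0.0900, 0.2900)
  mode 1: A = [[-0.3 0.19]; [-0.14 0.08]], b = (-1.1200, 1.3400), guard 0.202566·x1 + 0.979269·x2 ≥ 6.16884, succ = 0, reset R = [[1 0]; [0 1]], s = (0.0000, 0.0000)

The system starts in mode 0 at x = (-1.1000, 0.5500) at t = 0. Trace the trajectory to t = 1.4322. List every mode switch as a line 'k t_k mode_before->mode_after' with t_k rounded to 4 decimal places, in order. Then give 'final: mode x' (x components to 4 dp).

Mode 0: guard c·x = 3.5594 hit at Δt = 0.8091 (t = 0.8091), x⁻ = (-2.7631, 2.2779) → reset → x⁺ = (-2.8389, 2.7046), jump to mode 1
Mode 1: flow for 0.6231 to horizon, guard not reached → x = (-2.6307, 3.9444)

1 0.8091 0->1
final: 1 -2.6307 3.9444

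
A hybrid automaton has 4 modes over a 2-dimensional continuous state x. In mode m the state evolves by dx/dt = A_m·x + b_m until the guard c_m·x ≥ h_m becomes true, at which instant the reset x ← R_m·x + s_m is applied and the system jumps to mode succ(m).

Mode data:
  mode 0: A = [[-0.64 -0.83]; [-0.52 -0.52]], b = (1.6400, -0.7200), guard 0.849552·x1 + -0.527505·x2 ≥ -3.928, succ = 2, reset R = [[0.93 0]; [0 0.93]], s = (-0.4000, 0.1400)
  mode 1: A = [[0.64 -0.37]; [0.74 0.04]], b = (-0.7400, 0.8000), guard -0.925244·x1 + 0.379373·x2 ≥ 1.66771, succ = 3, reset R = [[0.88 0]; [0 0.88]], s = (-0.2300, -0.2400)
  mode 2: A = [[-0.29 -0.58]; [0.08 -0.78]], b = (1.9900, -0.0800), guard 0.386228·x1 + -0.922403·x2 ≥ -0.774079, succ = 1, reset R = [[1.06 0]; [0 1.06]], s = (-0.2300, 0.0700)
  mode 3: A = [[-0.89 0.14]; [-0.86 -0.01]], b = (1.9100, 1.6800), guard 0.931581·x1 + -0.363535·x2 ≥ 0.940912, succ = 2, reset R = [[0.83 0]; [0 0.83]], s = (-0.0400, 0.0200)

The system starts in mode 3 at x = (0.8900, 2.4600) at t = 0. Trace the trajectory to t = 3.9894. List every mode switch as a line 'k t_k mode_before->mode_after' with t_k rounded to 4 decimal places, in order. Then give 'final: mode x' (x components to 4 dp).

1 1.4351 3->2
2 1.9370 2->1
3 3.3993 1->3
final: 3 0.9985 4.3617

Mode 3: guard c·x = 0.9409 hit at Δt = 1.4351 (t = 1.4351), x⁻ = (2.1134, 2.8275) → reset → x⁺ = (1.7141, 2.3669), jump to mode 2
Mode 2: guard c·x = -0.7741 hit at Δt = 0.5019 (t = 1.9370), x⁻ = (1.8797, 1.6263) → reset → x⁺ = (1.7624, 1.7938), jump to mode 1
Mode 1: guard c·x = 1.6677 hit at Δt = 1.4623 (t = 3.3993), x⁻ = (-0.0076, 4.3775) → reset → x⁺ = (-0.2366, 3.6122), jump to mode 3
Mode 3: flow for 0.5901 to horizon, guard not reached → x = (0.9985, 4.3617)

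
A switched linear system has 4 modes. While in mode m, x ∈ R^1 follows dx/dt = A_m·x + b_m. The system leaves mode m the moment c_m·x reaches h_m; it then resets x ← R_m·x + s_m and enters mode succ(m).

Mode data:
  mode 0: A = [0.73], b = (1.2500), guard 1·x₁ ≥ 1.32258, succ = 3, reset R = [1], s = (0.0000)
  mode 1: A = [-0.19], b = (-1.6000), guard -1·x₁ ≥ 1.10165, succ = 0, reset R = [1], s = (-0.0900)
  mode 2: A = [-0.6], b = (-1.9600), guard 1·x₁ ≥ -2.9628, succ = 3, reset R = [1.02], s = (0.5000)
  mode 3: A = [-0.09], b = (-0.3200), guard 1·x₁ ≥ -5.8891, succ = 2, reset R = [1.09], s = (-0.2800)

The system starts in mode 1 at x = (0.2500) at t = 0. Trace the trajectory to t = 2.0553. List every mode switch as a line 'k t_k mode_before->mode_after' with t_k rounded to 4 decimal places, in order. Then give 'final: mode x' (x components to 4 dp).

Mode 1: guard c·x = 1.1017 hit at Δt = 0.8919 (t = 0.8919), x⁻ = (-1.1016) → reset → x⁺ = (-1.1916), jump to mode 0
Mode 0: flow for 1.1634 to horizon, guard not reached → x = (-0.4950)

1 0.8919 1->0
final: 0 -0.4950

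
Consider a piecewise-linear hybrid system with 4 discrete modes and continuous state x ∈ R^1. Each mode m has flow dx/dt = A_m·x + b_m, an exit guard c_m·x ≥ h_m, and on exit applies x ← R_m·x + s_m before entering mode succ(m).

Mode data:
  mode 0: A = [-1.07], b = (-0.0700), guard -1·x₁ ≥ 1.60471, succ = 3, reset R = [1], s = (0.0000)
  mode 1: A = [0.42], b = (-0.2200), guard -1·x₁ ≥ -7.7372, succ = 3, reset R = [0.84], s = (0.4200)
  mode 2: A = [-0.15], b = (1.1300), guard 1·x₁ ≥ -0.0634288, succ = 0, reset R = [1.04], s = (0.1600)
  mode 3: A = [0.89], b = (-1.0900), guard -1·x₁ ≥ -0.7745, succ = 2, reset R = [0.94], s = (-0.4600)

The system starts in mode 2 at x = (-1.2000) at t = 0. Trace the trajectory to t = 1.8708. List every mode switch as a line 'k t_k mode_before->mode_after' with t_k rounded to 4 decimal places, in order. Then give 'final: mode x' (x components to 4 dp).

Mode 2: guard c·x = -0.0634 hit at Δt = 0.9295 (t = 0.9295), x⁻ = (-0.0634) → reset → x⁺ = (0.0940), jump to mode 0
Mode 0: flow for 0.9413 to horizon, guard not reached → x = (-0.0072)

1 0.9295 2->0
final: 0 -0.0072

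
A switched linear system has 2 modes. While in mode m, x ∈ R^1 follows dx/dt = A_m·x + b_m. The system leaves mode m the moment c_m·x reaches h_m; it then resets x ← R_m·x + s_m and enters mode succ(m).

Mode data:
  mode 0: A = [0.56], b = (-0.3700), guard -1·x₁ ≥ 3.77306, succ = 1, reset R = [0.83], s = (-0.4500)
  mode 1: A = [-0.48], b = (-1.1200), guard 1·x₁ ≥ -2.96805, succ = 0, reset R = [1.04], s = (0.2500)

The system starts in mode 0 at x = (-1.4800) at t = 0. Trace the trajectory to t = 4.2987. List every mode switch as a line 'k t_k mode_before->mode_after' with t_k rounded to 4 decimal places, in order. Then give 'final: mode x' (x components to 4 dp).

Mode 0: guard c·x = 3.7731 hit at Δt = 1.3002 (t = 1.3002), x⁻ = (-3.7731) → reset → x⁺ = (-3.5816), jump to mode 1
Mode 1: guard c·x = -2.9680 hit at Δt = 1.4091 (t = 2.7093), x⁻ = (-2.9680) → reset → x⁺ = (-2.8368), jump to mode 0
Mode 0: guard c·x = 3.7731 hit at Δt = 0.4236 (t = 3.1329), x⁻ = (-3.7731) → reset → x⁺ = (-3.5816), jump to mode 1
Mode 1: flow for 1.1658 to horizon, guard not reached → x = (-3.0467)

1 1.3002 0->1
2 2.7093 1->0
3 3.1329 0->1
final: 1 -3.0467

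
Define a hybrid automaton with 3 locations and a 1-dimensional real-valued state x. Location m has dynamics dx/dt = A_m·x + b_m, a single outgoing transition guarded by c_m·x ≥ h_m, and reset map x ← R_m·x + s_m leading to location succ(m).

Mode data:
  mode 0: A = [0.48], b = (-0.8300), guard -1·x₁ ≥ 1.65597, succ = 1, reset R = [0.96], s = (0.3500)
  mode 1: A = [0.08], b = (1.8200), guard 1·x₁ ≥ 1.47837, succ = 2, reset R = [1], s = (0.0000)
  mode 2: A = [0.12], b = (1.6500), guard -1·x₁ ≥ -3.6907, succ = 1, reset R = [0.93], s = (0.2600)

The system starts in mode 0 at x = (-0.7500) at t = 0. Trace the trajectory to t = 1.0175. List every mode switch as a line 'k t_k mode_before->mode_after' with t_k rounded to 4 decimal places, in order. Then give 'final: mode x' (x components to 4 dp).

Mode 0: guard c·x = 1.6560 hit at Δt = 0.6489 (t = 0.6489), x⁻ = (-1.6560) → reset → x⁺ = (-1.2397), jump to mode 1
Mode 1: flow for 0.3686 to horizon, guard not reached → x = (-0.5960)

1 0.6489 0->1
final: 1 -0.5960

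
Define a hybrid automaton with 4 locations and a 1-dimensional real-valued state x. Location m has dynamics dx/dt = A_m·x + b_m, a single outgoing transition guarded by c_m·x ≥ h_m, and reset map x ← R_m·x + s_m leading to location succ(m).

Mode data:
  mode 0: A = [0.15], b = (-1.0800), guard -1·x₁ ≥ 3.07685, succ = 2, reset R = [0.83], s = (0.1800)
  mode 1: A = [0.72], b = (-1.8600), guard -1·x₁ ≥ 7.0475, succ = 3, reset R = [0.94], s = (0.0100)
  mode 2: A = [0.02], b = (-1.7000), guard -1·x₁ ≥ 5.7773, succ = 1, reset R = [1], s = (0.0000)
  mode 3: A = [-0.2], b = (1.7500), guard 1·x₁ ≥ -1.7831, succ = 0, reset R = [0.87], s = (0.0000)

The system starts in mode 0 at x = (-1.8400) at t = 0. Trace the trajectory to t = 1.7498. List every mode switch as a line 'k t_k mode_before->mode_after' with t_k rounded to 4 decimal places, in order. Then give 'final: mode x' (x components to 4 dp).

1 0.8549 0->2
final: 2 -3.9517

Mode 0: guard c·x = 3.0768 hit at Δt = 0.8549 (t = 0.8549), x⁻ = (-3.0769) → reset → x⁺ = (-2.3738), jump to mode 2
Mode 2: flow for 0.8949 to horizon, guard not reached → x = (-3.9517)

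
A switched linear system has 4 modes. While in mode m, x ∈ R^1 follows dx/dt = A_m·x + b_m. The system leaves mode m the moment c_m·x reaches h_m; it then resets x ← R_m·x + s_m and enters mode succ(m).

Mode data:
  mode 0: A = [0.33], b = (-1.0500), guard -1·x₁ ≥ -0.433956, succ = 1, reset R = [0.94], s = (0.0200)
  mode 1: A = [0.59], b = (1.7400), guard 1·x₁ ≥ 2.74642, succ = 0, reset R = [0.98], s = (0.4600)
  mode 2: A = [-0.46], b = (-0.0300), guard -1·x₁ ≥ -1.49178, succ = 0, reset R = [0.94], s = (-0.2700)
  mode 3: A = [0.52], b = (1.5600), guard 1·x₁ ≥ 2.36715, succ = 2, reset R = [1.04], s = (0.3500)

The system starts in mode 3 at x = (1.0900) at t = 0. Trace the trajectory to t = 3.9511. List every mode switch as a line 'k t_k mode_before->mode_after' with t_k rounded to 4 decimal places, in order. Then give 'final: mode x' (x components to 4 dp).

Mode 3: guard c·x = 2.3672 hit at Δt = 0.5226 (t = 0.5226), x⁻ = (2.3671) → reset → x⁺ = (2.8118), jump to mode 2
Mode 2: guard c·x = -1.4918 hit at Δt = 1.3348 (t = 1.8574), x⁻ = (1.4918) → reset → x⁺ = (1.1323), jump to mode 0
Mode 0: guard c·x = -0.4340 hit at Δt = 0.8885 (t = 2.7459), x⁻ = (0.4340) → reset → x⁺ = (0.4279), jump to mode 1
Mode 1: guard c·x = 2.7464 hit at Δt = 0.8859 (t = 3.6318), x⁻ = (2.7464) → reset → x⁺ = (3.1515), jump to mode 0
Mode 0: flow for 0.3193 to horizon, guard not reached → x = (3.1481)

1 0.5226 3->2
2 1.8574 2->0
3 2.7459 0->1
4 3.6318 1->0
final: 0 3.1481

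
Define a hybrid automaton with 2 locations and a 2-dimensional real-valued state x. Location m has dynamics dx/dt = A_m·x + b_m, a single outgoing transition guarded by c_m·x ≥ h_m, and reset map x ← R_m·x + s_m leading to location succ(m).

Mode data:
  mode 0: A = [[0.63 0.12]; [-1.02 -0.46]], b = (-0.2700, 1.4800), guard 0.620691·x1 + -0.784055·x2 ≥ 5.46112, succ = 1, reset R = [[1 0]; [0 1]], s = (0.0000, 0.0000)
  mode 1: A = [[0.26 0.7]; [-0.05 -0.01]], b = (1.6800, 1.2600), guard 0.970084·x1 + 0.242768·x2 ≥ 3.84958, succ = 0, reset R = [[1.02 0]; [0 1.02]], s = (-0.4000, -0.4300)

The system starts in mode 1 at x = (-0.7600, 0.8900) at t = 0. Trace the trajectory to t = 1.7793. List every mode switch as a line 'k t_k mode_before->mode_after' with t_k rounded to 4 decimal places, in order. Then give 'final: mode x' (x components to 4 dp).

1 1.3100 1->0
final: 0 4.0113 0.7771

Mode 1: guard c·x = 3.8496 hit at Δt = 1.3100 (t = 1.3100), x⁻ = (3.3555, 2.4489) → reset → x⁺ = (3.0226, 2.0678), jump to mode 0
Mode 0: flow for 0.4693 to horizon, guard not reached → x = (4.0113, 0.7771)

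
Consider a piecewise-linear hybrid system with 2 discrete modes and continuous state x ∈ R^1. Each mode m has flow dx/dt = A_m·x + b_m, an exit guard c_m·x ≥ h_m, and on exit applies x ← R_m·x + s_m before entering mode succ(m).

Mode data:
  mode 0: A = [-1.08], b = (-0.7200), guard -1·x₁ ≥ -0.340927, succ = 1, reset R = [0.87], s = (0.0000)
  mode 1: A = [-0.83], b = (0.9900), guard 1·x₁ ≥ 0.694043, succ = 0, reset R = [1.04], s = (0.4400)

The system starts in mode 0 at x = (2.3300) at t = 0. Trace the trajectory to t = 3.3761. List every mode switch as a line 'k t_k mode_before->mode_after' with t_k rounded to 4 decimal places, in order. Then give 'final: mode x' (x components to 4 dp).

1 1.0092 0->1
2 1.7153 1->0
3 2.2671 0->1
4 2.9732 1->0
final: 0 0.5166

Mode 0: guard c·x = -0.3409 hit at Δt = 1.0092 (t = 1.0092), x⁻ = (0.3409) → reset → x⁺ = (0.2966), jump to mode 1
Mode 1: guard c·x = 0.6940 hit at Δt = 0.7061 (t = 1.7153), x⁻ = (0.6940) → reset → x⁺ = (1.1618), jump to mode 0
Mode 0: guard c·x = -0.3409 hit at Δt = 0.5518 (t = 2.2671), x⁻ = (0.3409) → reset → x⁺ = (0.2966), jump to mode 1
Mode 1: guard c·x = 0.6940 hit at Δt = 0.7061 (t = 2.9732), x⁻ = (0.6940) → reset → x⁺ = (1.1618), jump to mode 0
Mode 0: flow for 0.4029 to horizon, guard not reached → x = (0.5166)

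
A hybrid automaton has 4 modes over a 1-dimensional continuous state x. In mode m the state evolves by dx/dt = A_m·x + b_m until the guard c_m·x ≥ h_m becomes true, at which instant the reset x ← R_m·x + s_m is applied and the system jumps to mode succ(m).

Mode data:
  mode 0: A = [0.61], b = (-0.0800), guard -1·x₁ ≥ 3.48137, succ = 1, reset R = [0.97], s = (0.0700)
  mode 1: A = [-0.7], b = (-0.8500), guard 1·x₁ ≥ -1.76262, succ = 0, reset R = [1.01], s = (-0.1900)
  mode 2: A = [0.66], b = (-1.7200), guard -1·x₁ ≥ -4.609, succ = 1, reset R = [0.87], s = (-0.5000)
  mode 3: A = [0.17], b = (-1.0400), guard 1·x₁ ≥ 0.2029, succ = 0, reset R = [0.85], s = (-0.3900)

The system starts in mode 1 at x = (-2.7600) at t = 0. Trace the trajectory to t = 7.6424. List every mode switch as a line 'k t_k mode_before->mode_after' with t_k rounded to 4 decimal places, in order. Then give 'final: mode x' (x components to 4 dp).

Mode 1: guard c·x = -1.7626 hit at Δt = 1.4805 (t = 1.4805), x⁻ = (-1.7626) → reset → x⁺ = (-1.9702), jump to mode 0
Mode 0: guard c·x = 3.4814 hit at Δt = 0.8882 (t = 2.3687), x⁻ = (-3.4814) → reset → x⁺ = (-3.3069), jump to mode 1
Mode 1: guard c·x = -1.7626 hit at Δt = 1.9133 (t = 4.2820), x⁻ = (-1.7626) → reset → x⁺ = (-1.9702), jump to mode 0
Mode 0: guard c·x = 3.4814 hit at Δt = 0.8882 (t = 5.1702), x⁻ = (-3.4814) → reset → x⁺ = (-3.3069), jump to mode 1
Mode 1: guard c·x = -1.7626 hit at Δt = 1.9133 (t = 7.0835), x⁻ = (-1.7626) → reset → x⁺ = (-1.9702), jump to mode 0
Mode 0: flow for 0.5589 to horizon, guard not reached → x = (-2.8240)

1 1.4805 1->0
2 2.3687 0->1
3 4.2820 1->0
4 5.1702 0->1
5 7.0835 1->0
final: 0 -2.8240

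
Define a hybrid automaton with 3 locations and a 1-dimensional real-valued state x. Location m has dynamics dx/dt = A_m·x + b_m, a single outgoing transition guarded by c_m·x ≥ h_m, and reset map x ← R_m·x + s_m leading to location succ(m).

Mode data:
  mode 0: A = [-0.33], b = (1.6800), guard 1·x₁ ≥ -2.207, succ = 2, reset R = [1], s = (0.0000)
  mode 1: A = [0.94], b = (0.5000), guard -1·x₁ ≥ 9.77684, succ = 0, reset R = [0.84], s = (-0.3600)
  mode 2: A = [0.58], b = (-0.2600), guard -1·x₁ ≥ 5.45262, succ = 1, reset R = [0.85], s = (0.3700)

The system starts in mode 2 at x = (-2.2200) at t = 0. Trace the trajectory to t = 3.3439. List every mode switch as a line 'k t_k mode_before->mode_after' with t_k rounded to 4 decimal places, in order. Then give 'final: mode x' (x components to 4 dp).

Mode 2: guard c·x = 5.4526 hit at Δt = 1.3684 (t = 1.3684), x⁻ = (-5.4526) → reset → x⁺ = (-4.2647), jump to mode 1
Mode 1: guard c·x = 9.7768 hit at Δt = 0.9648 (t = 2.3332), x⁻ = (-9.7768) → reset → x⁺ = (-8.5725), jump to mode 0
Mode 0: flow for 1.0107 to horizon, guard not reached → x = (-4.6975)

1 1.3684 2->1
2 2.3332 1->0
final: 0 -4.6975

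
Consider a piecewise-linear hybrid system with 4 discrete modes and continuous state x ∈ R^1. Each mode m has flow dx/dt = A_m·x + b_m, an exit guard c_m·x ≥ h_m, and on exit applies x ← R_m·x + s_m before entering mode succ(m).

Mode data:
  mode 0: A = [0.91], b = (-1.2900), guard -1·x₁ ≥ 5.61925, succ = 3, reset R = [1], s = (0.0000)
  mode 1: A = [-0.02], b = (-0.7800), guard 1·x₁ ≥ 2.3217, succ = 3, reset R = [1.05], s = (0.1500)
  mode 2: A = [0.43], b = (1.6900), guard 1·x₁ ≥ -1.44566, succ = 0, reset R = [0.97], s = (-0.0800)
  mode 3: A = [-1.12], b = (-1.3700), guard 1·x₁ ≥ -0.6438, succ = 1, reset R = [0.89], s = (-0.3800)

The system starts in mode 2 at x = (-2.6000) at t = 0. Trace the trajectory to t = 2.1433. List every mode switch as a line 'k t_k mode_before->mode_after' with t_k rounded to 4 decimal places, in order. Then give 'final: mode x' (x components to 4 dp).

1 1.4529 2->0
final: 0 -4.0178

Mode 2: guard c·x = -1.4457 hit at Δt = 1.4529 (t = 1.4529), x⁻ = (-1.4457) → reset → x⁺ = (-1.4823), jump to mode 0
Mode 0: flow for 0.6904 to horizon, guard not reached → x = (-4.0178)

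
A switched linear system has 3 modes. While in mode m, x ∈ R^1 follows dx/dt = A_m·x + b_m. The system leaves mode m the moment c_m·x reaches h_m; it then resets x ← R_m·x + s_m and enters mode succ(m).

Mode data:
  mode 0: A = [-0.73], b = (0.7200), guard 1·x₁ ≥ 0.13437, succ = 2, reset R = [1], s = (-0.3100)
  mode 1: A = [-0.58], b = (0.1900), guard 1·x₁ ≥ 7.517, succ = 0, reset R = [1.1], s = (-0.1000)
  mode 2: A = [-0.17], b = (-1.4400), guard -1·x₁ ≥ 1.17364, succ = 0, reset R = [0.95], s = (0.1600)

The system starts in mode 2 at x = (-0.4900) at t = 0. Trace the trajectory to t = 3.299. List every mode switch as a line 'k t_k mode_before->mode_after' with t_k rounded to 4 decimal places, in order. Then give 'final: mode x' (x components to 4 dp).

Mode 2: guard c·x = 1.1736 hit at Δt = 0.5268 (t = 0.5268), x⁻ = (-1.1736) → reset → x⁺ = (-0.9550), jump to mode 0
Mode 0: guard c·x = 0.1344 hit at Δt = 1.1282 (t = 1.6550), x⁻ = (0.1344) → reset → x⁺ = (-0.1756), jump to mode 2
Mode 2: guard c·x = 1.1736 hit at Δt = 0.7541 (t = 2.4091), x⁻ = (-1.1736) → reset → x⁺ = (-0.9550), jump to mode 0
Mode 0: flow for 0.8899 to horizon, guard not reached → x = (-0.0275)

1 0.5268 2->0
2 1.6550 0->2
3 2.4091 2->0
final: 0 -0.0275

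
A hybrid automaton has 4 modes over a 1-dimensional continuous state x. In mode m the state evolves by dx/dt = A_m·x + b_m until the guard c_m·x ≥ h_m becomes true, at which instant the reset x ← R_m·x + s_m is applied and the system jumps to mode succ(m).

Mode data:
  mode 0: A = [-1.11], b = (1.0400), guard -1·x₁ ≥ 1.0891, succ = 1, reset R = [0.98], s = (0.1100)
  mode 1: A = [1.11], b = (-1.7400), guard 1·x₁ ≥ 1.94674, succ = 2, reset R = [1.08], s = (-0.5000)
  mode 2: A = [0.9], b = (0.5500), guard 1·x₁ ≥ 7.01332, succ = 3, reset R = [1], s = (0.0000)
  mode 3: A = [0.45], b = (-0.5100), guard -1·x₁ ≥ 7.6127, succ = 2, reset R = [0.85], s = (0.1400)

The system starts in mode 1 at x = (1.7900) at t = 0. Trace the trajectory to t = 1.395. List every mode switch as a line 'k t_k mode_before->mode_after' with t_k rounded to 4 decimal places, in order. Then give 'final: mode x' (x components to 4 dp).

Mode 1: guard c·x = 1.9467 hit at Δt = 0.4805 (t = 0.4805), x⁻ = (1.9467) → reset → x⁺ = (1.6025), jump to mode 2
Mode 2: flow for 0.9145 to horizon, guard not reached → x = (4.4301)

1 0.4805 1->2
final: 2 4.4301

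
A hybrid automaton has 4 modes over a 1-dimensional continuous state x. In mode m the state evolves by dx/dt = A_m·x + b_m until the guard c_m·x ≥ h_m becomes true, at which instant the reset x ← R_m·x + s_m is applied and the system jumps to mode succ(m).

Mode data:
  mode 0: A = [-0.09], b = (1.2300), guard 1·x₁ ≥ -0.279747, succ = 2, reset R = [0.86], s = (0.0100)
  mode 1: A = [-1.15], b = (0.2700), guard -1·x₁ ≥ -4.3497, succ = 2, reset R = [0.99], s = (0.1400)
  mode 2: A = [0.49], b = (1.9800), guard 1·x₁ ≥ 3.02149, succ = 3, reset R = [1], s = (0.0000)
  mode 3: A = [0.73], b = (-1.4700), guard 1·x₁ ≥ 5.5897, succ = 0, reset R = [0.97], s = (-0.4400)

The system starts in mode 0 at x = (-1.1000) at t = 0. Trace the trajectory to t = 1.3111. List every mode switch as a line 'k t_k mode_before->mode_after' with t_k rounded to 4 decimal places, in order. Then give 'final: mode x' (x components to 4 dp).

Mode 0: guard c·x = -0.2797 hit at Δt = 0.6350 (t = 0.6350), x⁻ = (-0.2797) → reset → x⁺ = (-0.2306), jump to mode 2
Mode 2: flow for 0.6761 to horizon, guard not reached → x = (1.2659)

1 0.6350 0->2
final: 2 1.2659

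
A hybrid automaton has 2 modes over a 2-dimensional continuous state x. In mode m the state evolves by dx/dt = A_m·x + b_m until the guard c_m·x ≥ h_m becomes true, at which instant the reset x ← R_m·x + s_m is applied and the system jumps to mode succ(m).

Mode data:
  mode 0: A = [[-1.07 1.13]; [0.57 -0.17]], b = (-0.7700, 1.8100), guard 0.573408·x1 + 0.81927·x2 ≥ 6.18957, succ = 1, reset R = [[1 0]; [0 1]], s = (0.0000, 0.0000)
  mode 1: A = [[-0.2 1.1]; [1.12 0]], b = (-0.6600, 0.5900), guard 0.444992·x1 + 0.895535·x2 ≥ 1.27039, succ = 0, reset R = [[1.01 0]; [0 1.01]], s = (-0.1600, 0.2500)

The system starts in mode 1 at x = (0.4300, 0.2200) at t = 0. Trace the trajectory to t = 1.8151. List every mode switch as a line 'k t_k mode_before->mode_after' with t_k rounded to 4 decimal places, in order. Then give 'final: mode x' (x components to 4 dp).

Mode 1: guard c·x = 1.2704 hit at Δt = 0.9689 (t = 0.9689), x⁻ = (0.4660, 1.1870) → reset → x⁺ = (0.3107, 1.4489), jump to mode 0
Mode 0: flow for 0.8462 to horizon, guard not reached → x = (1.1548, 2.9890)

1 0.9689 1->0
final: 0 1.1548 2.9890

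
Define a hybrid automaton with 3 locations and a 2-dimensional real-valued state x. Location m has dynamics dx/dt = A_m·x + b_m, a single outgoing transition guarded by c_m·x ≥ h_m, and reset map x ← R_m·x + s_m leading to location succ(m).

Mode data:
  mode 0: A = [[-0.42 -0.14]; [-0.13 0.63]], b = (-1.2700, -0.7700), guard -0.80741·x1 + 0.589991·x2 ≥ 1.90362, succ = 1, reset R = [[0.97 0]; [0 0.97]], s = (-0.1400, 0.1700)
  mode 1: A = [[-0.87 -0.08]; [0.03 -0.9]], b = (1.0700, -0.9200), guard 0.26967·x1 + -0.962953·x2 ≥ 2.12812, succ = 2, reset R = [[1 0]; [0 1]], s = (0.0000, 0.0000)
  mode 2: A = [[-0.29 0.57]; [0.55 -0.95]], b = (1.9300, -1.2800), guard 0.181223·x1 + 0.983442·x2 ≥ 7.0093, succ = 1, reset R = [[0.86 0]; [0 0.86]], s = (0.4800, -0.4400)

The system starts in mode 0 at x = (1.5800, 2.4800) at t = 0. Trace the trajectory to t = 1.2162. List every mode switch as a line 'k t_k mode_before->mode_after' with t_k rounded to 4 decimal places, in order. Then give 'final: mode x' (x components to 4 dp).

Mode 0: guard c·x = 1.9036 hit at Δt = 0.8086 (t = 0.8086), x⁻ = (-0.0162, 3.2044) → reset → x⁺ = (-0.1557, 3.2783), jump to mode 1
Mode 1: flow for 0.4076 to horizon, guard not reached → x = (0.1883, 1.9580)

1 0.8086 0->1
final: 1 0.1883 1.9580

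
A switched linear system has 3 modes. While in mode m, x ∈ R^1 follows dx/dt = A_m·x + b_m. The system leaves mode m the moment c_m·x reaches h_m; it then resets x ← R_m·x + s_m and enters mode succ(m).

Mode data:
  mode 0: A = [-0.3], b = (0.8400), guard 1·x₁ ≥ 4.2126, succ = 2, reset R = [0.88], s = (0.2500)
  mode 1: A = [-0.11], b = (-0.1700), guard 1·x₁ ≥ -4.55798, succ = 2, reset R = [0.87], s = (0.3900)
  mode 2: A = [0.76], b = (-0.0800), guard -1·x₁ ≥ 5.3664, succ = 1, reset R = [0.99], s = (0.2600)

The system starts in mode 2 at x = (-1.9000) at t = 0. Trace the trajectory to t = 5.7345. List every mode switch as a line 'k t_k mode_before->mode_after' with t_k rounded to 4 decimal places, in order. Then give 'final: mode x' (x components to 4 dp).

1 1.3208 2->1
2 2.7032 1->2
3 3.2249 2->1
4 4.6073 1->2
5 5.1289 2->1
final: 1 -4.8267

Mode 2: guard c·x = 5.3664 hit at Δt = 1.3208 (t = 1.3208), x⁻ = (-5.3664) → reset → x⁺ = (-5.0527), jump to mode 1
Mode 1: guard c·x = -4.5580 hit at Δt = 1.3824 (t = 2.7032), x⁻ = (-4.5580) → reset → x⁺ = (-3.5754), jump to mode 2
Mode 2: guard c·x = 5.3664 hit at Δt = 0.5217 (t = 3.2249), x⁻ = (-5.3664) → reset → x⁺ = (-5.0527), jump to mode 1
Mode 1: guard c·x = -4.5580 hit at Δt = 1.3824 (t = 4.6073), x⁻ = (-4.5580) → reset → x⁺ = (-3.5754), jump to mode 2
Mode 2: guard c·x = 5.3664 hit at Δt = 0.5217 (t = 5.1289), x⁻ = (-5.3664) → reset → x⁺ = (-5.0527), jump to mode 1
Mode 1: flow for 0.6056 to horizon, guard not reached → x = (-4.8267)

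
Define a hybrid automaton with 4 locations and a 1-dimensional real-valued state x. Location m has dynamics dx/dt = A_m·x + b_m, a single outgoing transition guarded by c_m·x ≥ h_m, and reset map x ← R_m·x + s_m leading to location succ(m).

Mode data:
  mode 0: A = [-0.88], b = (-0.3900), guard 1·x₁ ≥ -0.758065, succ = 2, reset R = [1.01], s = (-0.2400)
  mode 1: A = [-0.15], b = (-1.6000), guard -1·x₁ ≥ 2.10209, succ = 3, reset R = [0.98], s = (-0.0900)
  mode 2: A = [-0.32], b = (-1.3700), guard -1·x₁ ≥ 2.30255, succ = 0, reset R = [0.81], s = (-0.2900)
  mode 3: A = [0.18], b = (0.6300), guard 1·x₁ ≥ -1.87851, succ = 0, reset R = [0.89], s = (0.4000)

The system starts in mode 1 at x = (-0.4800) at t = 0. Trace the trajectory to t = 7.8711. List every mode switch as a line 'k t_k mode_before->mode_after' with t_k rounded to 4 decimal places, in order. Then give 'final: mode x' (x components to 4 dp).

Mode 1: guard c·x = 2.1021 hit at Δt = 1.1563 (t = 1.1563), x⁻ = (-2.1021) → reset → x⁺ = (-2.1500), jump to mode 3
Mode 3: guard c·x = -1.8785 hit at Δt = 1.0182 (t = 2.1745), x⁻ = (-1.8785) → reset → x⁺ = (-1.2719), jump to mode 0
Mode 0: guard c·x = -0.7581 hit at Δt = 1.0996 (t = 3.2741), x⁻ = (-0.7581) → reset → x⁺ = (-1.0056), jump to mode 2
Mode 2: guard c·x = 2.3026 hit at Δt = 1.5752 (t = 4.8493), x⁻ = (-2.3026) → reset → x⁺ = (-2.1551), jump to mode 0
Mode 0: guard c·x = -0.7581 hit at Δt = 1.9240 (t = 6.7733), x⁻ = (-0.7581) → reset → x⁺ = (-1.0056), jump to mode 2
Mode 2: flow for 1.0978 to horizon, guard not reached → x = (-1.9759)

1 1.1563 1->3
2 2.1745 3->0
3 3.2741 0->2
4 4.8493 2->0
5 6.7733 0->2
final: 2 -1.9759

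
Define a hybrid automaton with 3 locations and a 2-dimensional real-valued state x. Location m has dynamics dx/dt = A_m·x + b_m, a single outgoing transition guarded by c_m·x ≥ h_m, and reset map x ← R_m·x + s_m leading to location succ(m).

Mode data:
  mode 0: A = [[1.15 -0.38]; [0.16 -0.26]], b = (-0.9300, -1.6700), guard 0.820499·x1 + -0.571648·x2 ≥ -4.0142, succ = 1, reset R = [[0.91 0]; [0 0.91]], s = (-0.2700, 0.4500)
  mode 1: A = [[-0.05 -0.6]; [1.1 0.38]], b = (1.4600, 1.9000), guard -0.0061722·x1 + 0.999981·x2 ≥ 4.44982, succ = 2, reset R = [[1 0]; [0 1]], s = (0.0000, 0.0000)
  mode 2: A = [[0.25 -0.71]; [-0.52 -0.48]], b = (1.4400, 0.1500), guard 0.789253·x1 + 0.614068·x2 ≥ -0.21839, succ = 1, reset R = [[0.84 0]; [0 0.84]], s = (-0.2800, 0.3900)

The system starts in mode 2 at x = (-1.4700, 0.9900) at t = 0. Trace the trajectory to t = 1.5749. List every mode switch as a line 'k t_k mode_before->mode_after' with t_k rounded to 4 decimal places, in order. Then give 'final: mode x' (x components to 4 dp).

Mode 2: guard c·x = -0.2184 hit at Δt = 0.7755 (t = 0.7755), x⁻ = (-1.2335, 1.2297) → reset → x⁺ = (-1.3161, 1.4230), jump to mode 1
Mode 1: flow for 0.7994 to horizon, guard not reached → x = (-1.0298, 2.5370)

1 0.7755 2->1
final: 1 -1.0298 2.5370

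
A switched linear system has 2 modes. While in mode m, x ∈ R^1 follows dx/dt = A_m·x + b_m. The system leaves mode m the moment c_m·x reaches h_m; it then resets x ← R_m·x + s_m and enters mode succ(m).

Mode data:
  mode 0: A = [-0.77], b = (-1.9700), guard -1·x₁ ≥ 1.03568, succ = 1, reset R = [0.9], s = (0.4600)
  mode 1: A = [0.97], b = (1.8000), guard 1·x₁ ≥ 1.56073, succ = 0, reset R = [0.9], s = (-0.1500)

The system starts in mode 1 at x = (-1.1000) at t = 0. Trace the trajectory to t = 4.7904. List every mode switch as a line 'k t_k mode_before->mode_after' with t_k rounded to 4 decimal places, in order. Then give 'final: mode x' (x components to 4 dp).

Mode 1: guard c·x = 1.5607 hit at Δt = 1.5554 (t = 1.5554), x⁻ = (1.5607) → reset → x⁺ = (1.2547), jump to mode 0
Mode 0: guard c·x = 1.0357 hit at Δt = 1.1921 (t = 2.7475), x⁻ = (-1.0357) → reset → x⁺ = (-0.4721), jump to mode 1
Mode 1: guard c·x = 1.5607 hit at Δt = 0.9319 (t = 3.6794), x⁻ = (1.5607) → reset → x⁺ = (1.2547), jump to mode 0
Mode 0: flow for 1.1110 to horizon, guard not reached → x = (-0.9376)

1 1.5554 1->0
2 2.7475 0->1
3 3.6794 1->0
final: 0 -0.9376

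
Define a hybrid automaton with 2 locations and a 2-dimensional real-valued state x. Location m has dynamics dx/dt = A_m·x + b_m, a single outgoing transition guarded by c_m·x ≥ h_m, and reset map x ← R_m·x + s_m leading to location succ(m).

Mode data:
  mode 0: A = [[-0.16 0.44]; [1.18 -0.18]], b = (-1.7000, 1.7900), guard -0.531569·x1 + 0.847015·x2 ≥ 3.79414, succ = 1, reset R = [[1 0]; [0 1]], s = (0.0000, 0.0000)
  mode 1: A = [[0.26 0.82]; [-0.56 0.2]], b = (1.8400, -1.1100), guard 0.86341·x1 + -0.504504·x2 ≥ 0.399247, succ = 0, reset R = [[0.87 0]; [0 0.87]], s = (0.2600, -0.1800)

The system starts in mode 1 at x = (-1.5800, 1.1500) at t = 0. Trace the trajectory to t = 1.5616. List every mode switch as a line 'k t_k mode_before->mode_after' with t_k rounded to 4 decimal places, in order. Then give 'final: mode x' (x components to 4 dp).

1 0.9343 1->0
final: 0 0.0837 1.6146

Mode 1: guard c·x = 0.3992 hit at Δt = 0.9343 (t = 0.9343), x⁻ = (0.7588, 0.5073) → reset → x⁺ = (0.9202, 0.2613), jump to mode 0
Mode 0: flow for 0.6273 to horizon, guard not reached → x = (0.0837, 1.6146)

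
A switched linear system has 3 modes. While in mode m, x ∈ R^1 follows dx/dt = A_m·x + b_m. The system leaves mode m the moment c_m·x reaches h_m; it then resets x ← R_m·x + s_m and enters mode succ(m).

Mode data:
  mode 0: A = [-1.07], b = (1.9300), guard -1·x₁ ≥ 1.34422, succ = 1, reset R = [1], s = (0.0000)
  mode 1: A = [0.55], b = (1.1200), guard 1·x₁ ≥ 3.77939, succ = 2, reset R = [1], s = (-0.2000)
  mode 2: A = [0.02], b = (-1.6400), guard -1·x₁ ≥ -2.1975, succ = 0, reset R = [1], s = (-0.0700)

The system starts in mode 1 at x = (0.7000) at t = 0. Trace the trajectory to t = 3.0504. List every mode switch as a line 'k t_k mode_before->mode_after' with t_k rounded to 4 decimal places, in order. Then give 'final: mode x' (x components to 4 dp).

Mode 1: guard c·x = 3.7794 hit at Δt = 1.3708 (t = 1.3708), x⁻ = (3.7794) → reset → x⁺ = (3.5794), jump to mode 2
Mode 2: guard c·x = -2.1975 hit at Δt = 0.8734 (t = 2.2442), x⁻ = (2.1975) → reset → x⁺ = (2.1275), jump to mode 0
Mode 0: flow for 0.8062 to horizon, guard not reached → x = (1.9404)

1 1.3708 1->2
2 2.2442 2->0
final: 0 1.9404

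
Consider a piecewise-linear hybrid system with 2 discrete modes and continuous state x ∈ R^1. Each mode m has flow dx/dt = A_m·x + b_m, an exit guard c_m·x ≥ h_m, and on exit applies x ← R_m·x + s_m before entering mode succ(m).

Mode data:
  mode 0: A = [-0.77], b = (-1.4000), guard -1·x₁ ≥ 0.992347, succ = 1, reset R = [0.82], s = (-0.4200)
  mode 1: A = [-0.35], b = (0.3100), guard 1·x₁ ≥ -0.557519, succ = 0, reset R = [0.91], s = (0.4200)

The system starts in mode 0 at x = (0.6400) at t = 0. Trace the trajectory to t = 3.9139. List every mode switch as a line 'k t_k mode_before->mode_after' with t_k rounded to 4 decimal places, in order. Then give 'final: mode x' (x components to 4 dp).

Mode 0: guard c·x = 0.9923 hit at Δt = 1.4166 (t = 1.4166), x⁻ = (-0.9923) → reset → x⁺ = (-1.2337), jump to mode 1
Mode 1: guard c·x = -0.5575 hit at Δt = 1.0979 (t = 2.5145), x⁻ = (-0.5575) → reset → x⁺ = (-0.0873), jump to mode 0
Mode 0: guard c·x = 0.9923 hit at Δt = 0.9610 (t = 3.4755), x⁻ = (-0.9923) → reset → x⁺ = (-1.2337), jump to mode 1
Mode 1: flow for 0.4384 to horizon, guard not reached → x = (-0.9322)

1 1.4166 0->1
2 2.5145 1->0
3 3.4755 0->1
final: 1 -0.9322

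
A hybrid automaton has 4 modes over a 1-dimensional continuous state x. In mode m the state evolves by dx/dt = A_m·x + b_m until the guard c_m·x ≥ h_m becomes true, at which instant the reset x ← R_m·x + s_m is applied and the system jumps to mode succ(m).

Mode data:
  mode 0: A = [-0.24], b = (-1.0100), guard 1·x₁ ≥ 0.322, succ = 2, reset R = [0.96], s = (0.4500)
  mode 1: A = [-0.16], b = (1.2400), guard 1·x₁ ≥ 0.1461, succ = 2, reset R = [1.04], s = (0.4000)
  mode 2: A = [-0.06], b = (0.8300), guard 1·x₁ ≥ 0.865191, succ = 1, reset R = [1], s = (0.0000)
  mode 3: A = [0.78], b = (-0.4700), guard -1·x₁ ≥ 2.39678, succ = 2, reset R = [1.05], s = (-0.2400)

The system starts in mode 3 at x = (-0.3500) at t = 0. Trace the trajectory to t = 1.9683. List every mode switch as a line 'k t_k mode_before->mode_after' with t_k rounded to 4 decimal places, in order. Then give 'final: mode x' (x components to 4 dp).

1 1.4705 3->2
final: 2 -2.2684

Mode 3: guard c·x = 2.3968 hit at Δt = 1.4705 (t = 1.4705), x⁻ = (-2.3968) → reset → x⁺ = (-2.7566), jump to mode 2
Mode 2: flow for 0.4978 to horizon, guard not reached → x = (-2.2684)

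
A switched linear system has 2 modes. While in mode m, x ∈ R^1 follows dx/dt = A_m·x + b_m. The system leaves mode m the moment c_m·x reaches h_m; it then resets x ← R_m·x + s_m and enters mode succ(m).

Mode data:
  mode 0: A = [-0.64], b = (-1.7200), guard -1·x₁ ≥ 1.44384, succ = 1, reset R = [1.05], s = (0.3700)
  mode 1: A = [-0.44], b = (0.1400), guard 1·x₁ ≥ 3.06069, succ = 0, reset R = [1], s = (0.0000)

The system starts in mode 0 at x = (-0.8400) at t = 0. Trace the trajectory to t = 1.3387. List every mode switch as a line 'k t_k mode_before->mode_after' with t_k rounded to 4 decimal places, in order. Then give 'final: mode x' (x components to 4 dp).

1 0.6184 0->1
final: 1 -0.7483

Mode 0: guard c·x = 1.4438 hit at Δt = 0.6184 (t = 0.6184), x⁻ = (-1.4438) → reset → x⁺ = (-1.1460), jump to mode 1
Mode 1: flow for 0.7203 to horizon, guard not reached → x = (-0.7483)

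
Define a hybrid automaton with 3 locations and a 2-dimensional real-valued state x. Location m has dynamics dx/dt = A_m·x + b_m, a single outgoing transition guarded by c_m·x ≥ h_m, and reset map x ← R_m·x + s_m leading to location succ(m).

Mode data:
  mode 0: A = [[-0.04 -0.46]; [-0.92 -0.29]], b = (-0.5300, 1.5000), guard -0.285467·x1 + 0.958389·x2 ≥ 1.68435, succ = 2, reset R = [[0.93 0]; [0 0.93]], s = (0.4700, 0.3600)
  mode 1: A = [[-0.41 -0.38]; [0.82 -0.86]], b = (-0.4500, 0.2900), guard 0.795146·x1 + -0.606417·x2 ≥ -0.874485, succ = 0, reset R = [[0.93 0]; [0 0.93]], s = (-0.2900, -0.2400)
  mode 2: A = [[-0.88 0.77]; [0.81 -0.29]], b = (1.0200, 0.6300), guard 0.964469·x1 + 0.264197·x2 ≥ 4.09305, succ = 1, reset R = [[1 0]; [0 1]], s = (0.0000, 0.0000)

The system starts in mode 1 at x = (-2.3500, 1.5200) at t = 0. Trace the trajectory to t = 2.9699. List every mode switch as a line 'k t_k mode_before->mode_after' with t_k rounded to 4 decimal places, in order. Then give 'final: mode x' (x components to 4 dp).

Mode 1: guard c·x = -0.8745 hit at Δt = 1.5879 (t = 1.5879), x⁻ = (-1.7107, -0.8011) → reset → x⁺ = (-1.8810, -0.9850), jump to mode 0
Mode 0: guard c·x = 1.6844 hit at Δt = 0.6328 (t = 2.2207), x⁻ = (-2.1886, 1.1056) → reset → x⁺ = (-1.5654, 1.3882), jump to mode 2
Mode 2: flow for 0.7492 to horizon, guard not reached → x = (0.2681, 1.2624)

1 1.5879 1->0
2 2.2207 0->2
final: 2 0.2681 1.2624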